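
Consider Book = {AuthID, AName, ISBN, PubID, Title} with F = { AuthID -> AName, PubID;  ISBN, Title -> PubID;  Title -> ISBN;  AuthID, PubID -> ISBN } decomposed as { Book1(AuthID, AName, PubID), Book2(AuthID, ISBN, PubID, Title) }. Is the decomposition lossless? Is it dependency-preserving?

lossless and dependency-preserving

Lossless test: (AuthID, PubID)⁺ = {AuthID, AName, ISBN, PubID}, which contains all of one fragment — lossless.
Dependency preservation: every FD's attributes lie within a single fragment, so each can be enforced locally — preserved.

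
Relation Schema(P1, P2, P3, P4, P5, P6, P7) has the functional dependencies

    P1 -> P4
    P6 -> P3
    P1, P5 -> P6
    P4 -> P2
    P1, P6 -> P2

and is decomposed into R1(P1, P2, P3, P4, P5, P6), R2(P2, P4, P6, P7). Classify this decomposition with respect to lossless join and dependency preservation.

Lossless test: (P2, P4, P6)⁺ = {P2, P3, P4, P6}, which is a superkey of neither fragment — lossy.
Dependency preservation: every FD's attributes lie within a single fragment, so each can be enforced locally — preserved.

lossy but dependency-preserving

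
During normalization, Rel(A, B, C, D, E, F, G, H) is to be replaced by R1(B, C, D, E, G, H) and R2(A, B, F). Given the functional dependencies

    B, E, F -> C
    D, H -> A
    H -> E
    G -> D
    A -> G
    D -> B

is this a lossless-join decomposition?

Common attributes: R1 ∩ R2 = {B}.
No dependency enlarges {B}, so (B)⁺ = {B}.
The closure contains neither all of R1 = {B, C, D, E, G, H} nor all of R2 = {A, B, F}, so the common attributes are not a superkey of either fragment. The join is lossy.

No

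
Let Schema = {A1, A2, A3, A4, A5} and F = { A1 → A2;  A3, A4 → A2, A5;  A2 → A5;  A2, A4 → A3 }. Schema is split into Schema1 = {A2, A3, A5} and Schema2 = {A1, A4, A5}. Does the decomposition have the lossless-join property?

Common attributes: Schema1 ∩ Schema2 = {A5}.
No dependency enlarges {A5}, so (A5)⁺ = {A5}.
The closure contains neither all of Schema1 = {A2, A3, A5} nor all of Schema2 = {A1, A4, A5}, so the common attributes are not a superkey of either fragment. The join is lossy.

No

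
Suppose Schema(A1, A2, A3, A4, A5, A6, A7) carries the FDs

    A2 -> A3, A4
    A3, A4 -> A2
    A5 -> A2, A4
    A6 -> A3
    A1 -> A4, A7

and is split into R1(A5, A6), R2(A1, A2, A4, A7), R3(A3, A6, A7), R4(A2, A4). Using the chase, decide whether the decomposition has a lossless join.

Chase test. Columns are A1, A2, A3, A4, A5, A6, A7; row i has aⱼ where attribute j ∈ Ri, else bᵢⱼ.
Initial tableau (one row per fragment):
  row 1: b11 b12 b13 b14 a5 a6 b17
  row 2: a1 a2 b23 a4 b25 b26 a7
  row 3: b31 b32 a3 b34 b35 a6 a7
  row 4: b41 a2 b43 a4 b45 b46 b47
Rows 2 and 4 agree on A2; apply A2→A3, A4 and equate their A3, A4 entries.
Rows 1 and 3 agree on A6; apply A6→A3 and equate their A3 entries.
No row becomes fully distinguished — the join is lossy.

No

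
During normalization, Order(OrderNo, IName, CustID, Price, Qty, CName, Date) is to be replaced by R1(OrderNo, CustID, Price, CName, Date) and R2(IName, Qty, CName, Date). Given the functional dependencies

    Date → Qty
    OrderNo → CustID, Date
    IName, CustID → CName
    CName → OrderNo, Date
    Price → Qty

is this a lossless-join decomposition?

Common attributes: R1 ∩ R2 = {CName, Date}.
Closure of {CName, Date}: Date → Qty applies, adding Qty; CName → OrderNo, Date applies, adding OrderNo; OrderNo → CustID, Date applies, adding CustID. So (CName, Date)⁺ = {OrderNo, CustID, Qty, CName, Date}.
The closure contains neither all of R1 = {OrderNo, CustID, Price, CName, Date} nor all of R2 = {IName, Qty, CName, Date}, so the common attributes are not a superkey of either fragment. The join is lossy.

No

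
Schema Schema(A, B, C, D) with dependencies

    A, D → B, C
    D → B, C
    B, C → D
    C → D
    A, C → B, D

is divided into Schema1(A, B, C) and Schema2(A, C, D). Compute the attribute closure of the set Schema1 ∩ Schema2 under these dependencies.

Schema1 ∩ Schema2 = {A, C}.
C → D applies, adding D
A, C → B, D applies, adding B
Closure: {A, B, C, D}.

A, B, C, D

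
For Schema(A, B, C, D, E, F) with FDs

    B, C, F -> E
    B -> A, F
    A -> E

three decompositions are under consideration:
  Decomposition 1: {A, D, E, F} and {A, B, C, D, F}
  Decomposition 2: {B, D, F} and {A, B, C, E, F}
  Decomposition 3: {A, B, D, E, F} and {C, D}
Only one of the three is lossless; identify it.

Decomposition 1: common = {A, D, F}, closure = {A, D, E, F} → lossless.
Decomposition 2: common = {B, F}, closure = {A, B, E, F} → lossy.
Decomposition 3: common = {D}, closure = {D} → lossy.

Decomposition 1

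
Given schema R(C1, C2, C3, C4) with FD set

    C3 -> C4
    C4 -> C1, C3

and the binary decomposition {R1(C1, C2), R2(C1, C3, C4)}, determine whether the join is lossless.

Common attributes: R1 ∩ R2 = {C1}.
No dependency enlarges {C1}, so (C1)⁺ = {C1}.
The closure contains neither all of R1 = {C1, C2} nor all of R2 = {C1, C3, C4}, so the common attributes are not a superkey of either fragment. The join is lossy.

No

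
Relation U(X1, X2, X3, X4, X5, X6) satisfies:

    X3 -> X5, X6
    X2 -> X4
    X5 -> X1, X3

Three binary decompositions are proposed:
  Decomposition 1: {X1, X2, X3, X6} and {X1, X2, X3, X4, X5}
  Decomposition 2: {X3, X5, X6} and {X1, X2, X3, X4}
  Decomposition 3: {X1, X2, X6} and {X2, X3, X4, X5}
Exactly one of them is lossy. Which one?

Decomposition 3

Decomposition 1: common = {X1, X2, X3}, closure = {X1, X2, X3, X4, X5, X6} → lossless.
Decomposition 2: common = {X3}, closure = {X1, X3, X5, X6} → lossless.
Decomposition 3: common = {X2}, closure = {X2, X4} → lossy.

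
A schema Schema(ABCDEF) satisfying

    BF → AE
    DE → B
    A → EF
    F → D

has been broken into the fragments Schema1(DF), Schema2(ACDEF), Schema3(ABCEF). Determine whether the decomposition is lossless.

Chase test. Columns are ABCDEF; row i has aⱼ where attribute j ∈ Schemai, else bᵢⱼ.
Initial tableau (one row per fragment):
  row 1: b11 b12 b13 a4 b15 a6
  row 2: a1 b22 a3 a4 a5 a6
  row 3: a1 a2 a3 b34 a5 a6
Rows 1 and 3 agree on F; apply F→D and equate their D entries.
Rows 2 and 3 agree on DE; apply DE→B and equate their B entries.
Row 2 is now all distinguished symbols — the join is lossless.

Yes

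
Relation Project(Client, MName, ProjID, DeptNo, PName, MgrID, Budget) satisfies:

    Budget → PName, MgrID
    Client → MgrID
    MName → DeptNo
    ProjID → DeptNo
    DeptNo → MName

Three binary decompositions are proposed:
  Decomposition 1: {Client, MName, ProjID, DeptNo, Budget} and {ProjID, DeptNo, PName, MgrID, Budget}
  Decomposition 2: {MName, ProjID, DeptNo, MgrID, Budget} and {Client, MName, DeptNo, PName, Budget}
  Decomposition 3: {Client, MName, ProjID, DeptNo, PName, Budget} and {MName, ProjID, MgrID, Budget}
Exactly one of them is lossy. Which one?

Decomposition 1: common = {ProjID, DeptNo, Budget}, closure = {MName, ProjID, DeptNo, PName, MgrID, Budget} → lossless.
Decomposition 2: common = {MName, DeptNo, Budget}, closure = {MName, DeptNo, PName, MgrID, Budget} → lossy.
Decomposition 3: common = {MName, ProjID, Budget}, closure = {MName, ProjID, DeptNo, PName, MgrID, Budget} → lossless.

Decomposition 2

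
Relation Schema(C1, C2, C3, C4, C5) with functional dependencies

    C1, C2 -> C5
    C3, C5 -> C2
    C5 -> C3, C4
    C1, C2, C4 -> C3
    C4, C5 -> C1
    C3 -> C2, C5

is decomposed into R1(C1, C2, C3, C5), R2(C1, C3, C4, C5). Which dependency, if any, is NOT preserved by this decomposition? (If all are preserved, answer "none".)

none

C1, C2 → C5 lies within R1.
C3, C5 → C2 lies within R1.
C5 → C3, C4 lies within R2.
C1, C2, C4 → C3: restricted closure across fragments reaches C3.
C4, C5 → C1 lies within R2.
C3 → C2, C5 lies within R1.
Every dependency is enforceable on the fragments, so the decomposition is dependency-preserving.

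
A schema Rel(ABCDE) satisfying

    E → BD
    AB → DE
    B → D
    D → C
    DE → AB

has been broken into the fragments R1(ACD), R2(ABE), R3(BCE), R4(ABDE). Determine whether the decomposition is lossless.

Yes

Chase test. Columns are ABCDE; row i has aⱼ where attribute j ∈ Ri, else bᵢⱼ.
Initial tableau (one row per fragment):
  row 1: a1 b12 a3 a4 b15
  row 2: a1 a2 b23 b24 a5
  row 3: b31 a2 a3 b34 a5
  row 4: a1 a2 b43 a4 a5
Rows 2 and 3 agree on E; apply E→BD and equate their BD entries.
Rows 2 and 4 agree on E; apply E→BD and equate their BD entries.
Rows 1 and 2 agree on D; apply D→C and equate their C entries.
Rows 1 and 4 agree on D; apply D→C and equate their C entries.
Rows 2 and 3 agree on DE; apply DE→AB and equate their AB entries.
Row 2 is now all distinguished symbols — the join is lossless.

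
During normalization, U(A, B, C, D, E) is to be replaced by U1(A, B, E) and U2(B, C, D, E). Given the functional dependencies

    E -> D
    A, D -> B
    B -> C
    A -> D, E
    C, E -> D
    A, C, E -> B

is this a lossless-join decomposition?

Common attributes: U1 ∩ U2 = {B, E}.
Closure of {B, E}: E → D applies, adding D; B → C applies, adding C. So (B, E)⁺ = {B, C, D, E}.
This closure contains every attribute of U2, so U1 ∩ U2 → U2. The join is lossless.

Yes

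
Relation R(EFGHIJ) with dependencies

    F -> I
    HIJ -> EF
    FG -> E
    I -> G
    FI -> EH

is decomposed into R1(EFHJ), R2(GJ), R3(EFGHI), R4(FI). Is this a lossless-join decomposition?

Chase test. Columns are EFGHIJ; row i has aⱼ where attribute j ∈ Ri, else bᵢⱼ.
Initial tableau (one row per fragment):
  row 1: a1 a2 b13 a4 b15 a6
  row 2: b21 b22 a3 b24 b25 a6
  row 3: a1 a2 a3 a4 a5 b36
  row 4: b41 a2 b43 b44 a5 b46
Rows 1 and 3 agree on F; apply F→I and equate their I entries.
Rows 1 and 3 agree on I; apply I→G and equate their G entries.
Rows 1 and 4 agree on I; apply I→G and equate their G entries.
Rows 1 and 4 agree on FI; apply FI→EH and equate their EH entries.
Row 1 is now all distinguished symbols — the join is lossless.

Yes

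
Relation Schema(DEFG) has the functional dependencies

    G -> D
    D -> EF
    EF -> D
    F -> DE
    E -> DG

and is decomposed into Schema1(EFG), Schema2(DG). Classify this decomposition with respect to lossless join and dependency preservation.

lossless and dependency-preserving

Lossless test: (G)⁺ = {DEFG}, which contains all of one fragment — lossless.
Dependency preservation: D → EF; EF → D; F → DE; E → DG are not contained in any single fragment, but the restricted closure of each left-hand side across the fragments still reaches the right-hand side; the remaining FDs each lie inside some fragment. All dependencies are preserved.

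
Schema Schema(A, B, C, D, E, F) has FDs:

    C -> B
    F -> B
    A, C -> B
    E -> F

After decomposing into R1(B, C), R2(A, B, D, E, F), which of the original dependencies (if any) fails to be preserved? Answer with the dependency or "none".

none

C → B lies within R1.
F → B lies within R2.
A, C → B: restricted closure across fragments reaches B.
E → F lies within R2.
Every dependency is enforceable on the fragments, so the decomposition is dependency-preserving.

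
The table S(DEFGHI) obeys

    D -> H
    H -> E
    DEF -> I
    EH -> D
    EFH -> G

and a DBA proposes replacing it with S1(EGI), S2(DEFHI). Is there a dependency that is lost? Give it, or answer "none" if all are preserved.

Check EFH → G: no single fragment contains all of {EFGH}, and the restricted closure of {EFH} across the fragments never reaches {G}.
D → H is preserved.
H → E is preserved.
DEF → I is preserved.
EH → D is preserved.

EFH -> G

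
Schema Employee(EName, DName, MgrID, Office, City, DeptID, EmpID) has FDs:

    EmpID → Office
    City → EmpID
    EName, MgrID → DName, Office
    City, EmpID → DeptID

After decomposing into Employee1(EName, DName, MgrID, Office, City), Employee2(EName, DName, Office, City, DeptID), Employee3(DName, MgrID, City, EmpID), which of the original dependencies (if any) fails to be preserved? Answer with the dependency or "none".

Check EmpID → Office: no single fragment contains all of {Office, EmpID}, and the restricted closure of {EmpID} across the fragments never reaches {Office}.
City → EmpID is preserved.
EName, MgrID → DName, Office is preserved.
City, EmpID → DeptID is preserved.

EmpID → Office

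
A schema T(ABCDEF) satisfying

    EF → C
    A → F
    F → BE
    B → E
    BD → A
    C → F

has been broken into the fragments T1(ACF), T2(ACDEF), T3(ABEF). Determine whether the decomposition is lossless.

Chase test. Columns are ABCDEF; row i has aⱼ where attribute j ∈ Ti, else bᵢⱼ.
Initial tableau (one row per fragment):
  row 1: a1 b12 a3 b14 b15 a6
  row 2: a1 b22 a3 a4 a5 a6
  row 3: a1 a2 b33 b34 a5 a6
Rows 2 and 3 agree on EF; apply EF→C and equate their C entries.
Rows 1 and 2 agree on F; apply F→BE and equate their BE entries.
Rows 1 and 3 agree on F; apply F→BE and equate their BE entries.
Row 2 is now all distinguished symbols — the join is lossless.

Yes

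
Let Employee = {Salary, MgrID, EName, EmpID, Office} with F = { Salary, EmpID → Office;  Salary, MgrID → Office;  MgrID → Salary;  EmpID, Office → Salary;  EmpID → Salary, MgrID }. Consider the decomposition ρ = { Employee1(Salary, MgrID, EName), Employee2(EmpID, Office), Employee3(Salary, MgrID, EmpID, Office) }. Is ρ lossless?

No

Chase test. Columns are Salary, MgrID, EName, EmpID, Office; row i has aⱼ where attribute j ∈ Employeei, else bᵢⱼ.
Initial tableau (one row per fragment):
  row 1: a1 a2 a3 b14 b15
  row 2: b21 b22 b23 a4 a5
  row 3: a1 a2 b33 a4 a5
Rows 1 and 3 agree on Salary, MgrID; apply Salary, MgrID→Office and equate their Office entries.
Rows 2 and 3 agree on EmpID, Office; apply EmpID, Office→Salary and equate their Salary entries.
Rows 2 and 3 agree on EmpID; apply EmpID→Salary, MgrID and equate their Salary, MgrID entries.
No row becomes fully distinguished — the join is lossy.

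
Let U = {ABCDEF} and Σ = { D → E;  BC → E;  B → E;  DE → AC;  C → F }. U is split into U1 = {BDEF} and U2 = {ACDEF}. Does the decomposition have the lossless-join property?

Common attributes: U1 ∩ U2 = {DEF}.
Closure of {DEF}: DE → AC applies, adding AC. So (DEF)⁺ = {ACDEF}.
This closure contains every attribute of U2, so U1 ∩ U2 → U2. The join is lossless.

Yes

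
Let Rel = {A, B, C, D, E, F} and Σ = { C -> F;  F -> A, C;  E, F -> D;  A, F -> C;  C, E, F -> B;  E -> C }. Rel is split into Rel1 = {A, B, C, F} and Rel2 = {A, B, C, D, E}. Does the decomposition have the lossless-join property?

Common attributes: Rel1 ∩ Rel2 = {A, B, C}.
Closure of {A, B, C}: C → F applies, adding F. So (A, B, C)⁺ = {A, B, C, F}.
This closure contains every attribute of Rel1, so Rel1 ∩ Rel2 → Rel1. The join is lossless.

Yes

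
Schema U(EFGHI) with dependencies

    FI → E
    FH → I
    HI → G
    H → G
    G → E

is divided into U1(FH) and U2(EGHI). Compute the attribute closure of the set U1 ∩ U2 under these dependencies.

EGH

U1 ∩ U2 = {H}.
H → G applies, adding G
G → E applies, adding E
Closure: {EGH}.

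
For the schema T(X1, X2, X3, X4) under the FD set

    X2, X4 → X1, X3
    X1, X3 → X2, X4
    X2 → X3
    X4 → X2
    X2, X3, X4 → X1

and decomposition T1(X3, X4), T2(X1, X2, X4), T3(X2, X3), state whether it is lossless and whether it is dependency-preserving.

lossless but not dependency-preserving

Lossless test (chase): Rows 2 and 3 agree on X2; apply X2→X3 and equate their X3 entries. Rows 1 and 2 agree on X4; apply X4→X2 and equate their X2 entries. Rows 1 and 2 agree on X2, X3, X4; apply X2, X3, X4→X1 and equate their X1 entries. Row 1 is now all distinguished symbols — the join is lossless.
Dependency preservation: the restricted closure of {X1, X3} across the fragments never reaches {X2, X4}, so X1, X3 → X2, X4 cannot be enforced without a join — not preserved.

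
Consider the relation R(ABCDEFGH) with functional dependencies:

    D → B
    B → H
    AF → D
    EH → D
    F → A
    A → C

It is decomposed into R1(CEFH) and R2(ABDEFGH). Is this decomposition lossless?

Common attributes: R1 ∩ R2 = {EFH}.
Closure of {EFH}: EH → D applies, adding D; F → A applies, adding A; A → C applies, adding C; D → B applies, adding B. So (EFH)⁺ = {ABCDEFH}.
This closure contains every attribute of R1, so R1 ∩ R2 → R1. The join is lossless.

Yes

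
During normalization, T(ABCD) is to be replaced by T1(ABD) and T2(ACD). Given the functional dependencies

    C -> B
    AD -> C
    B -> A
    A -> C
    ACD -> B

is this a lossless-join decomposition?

Common attributes: T1 ∩ T2 = {AD}.
Closure of {AD}: AD → C applies, adding C; ACD → B applies, adding B. So (AD)⁺ = {ABCD}.
This closure contains every attribute of T1, so T1 ∩ T2 → T1. The join is lossless.

Yes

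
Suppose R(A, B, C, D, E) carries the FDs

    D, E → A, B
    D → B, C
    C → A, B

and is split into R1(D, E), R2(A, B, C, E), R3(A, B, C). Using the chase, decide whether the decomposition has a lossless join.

No

Chase test. Columns are A, B, C, D, E; row i has aⱼ where attribute j ∈ Ri, else bᵢⱼ.
Initial tableau (one row per fragment):
  row 1: b11 b12 b13 a4 a5
  row 2: a1 a2 a3 b24 a5
  row 3: a1 a2 a3 b34 b35
No row becomes fully distinguished — the join is lossy.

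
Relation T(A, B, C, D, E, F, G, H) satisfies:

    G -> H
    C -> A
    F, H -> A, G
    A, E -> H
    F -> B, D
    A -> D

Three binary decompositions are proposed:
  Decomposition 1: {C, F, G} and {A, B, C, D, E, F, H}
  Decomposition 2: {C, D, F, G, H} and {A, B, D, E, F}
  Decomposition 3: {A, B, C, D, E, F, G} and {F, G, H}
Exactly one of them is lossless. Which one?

Decomposition 3

Decomposition 1: common = {C, F}, closure = {A, B, C, D, F} → lossy.
Decomposition 2: common = {D, F}, closure = {B, D, F} → lossy.
Decomposition 3: common = {F, G}, closure = {A, B, D, F, G, H} → lossless.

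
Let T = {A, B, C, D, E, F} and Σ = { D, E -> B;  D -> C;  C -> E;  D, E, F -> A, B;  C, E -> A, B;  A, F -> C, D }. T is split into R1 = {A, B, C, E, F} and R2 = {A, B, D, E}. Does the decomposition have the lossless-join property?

Common attributes: R1 ∩ R2 = {A, B, E}.
No dependency enlarges {A, B, E}, so (A, B, E)⁺ = {A, B, E}.
The closure contains neither all of R1 = {A, B, C, E, F} nor all of R2 = {A, B, D, E}, so the common attributes are not a superkey of either fragment. The join is lossy.

No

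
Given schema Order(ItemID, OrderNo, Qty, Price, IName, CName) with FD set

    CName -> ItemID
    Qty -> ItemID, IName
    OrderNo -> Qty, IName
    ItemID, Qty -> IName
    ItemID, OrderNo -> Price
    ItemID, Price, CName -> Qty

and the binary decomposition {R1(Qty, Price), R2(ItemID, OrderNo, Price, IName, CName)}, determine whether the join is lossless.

Common attributes: R1 ∩ R2 = {Price}.
No dependency enlarges {Price}, so (Price)⁺ = {Price}.
The closure contains neither all of R1 = {Qty, Price} nor all of R2 = {ItemID, OrderNo, Price, IName, CName}, so the common attributes are not a superkey of either fragment. The join is lossy.

No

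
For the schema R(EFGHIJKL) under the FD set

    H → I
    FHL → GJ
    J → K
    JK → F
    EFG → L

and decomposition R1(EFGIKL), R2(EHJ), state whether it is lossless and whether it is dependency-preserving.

lossy and not dependency-preserving

Lossless test: (E)⁺ = {E}, which is a superkey of neither fragment — lossy.
Dependency preservation: the restricted closure of {H} across the fragments never reaches {I}, so H → I cannot be enforced without a join — not preserved.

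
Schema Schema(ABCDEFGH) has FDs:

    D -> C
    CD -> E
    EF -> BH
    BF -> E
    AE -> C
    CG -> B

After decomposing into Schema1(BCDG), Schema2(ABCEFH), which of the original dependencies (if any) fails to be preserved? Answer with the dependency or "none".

Check CD → E: no single fragment contains all of {CDE}, and the restricted closure of {CD} across the fragments never reaches {E}.
D → C is preserved.
EF → BH is preserved.
BF → E is preserved.
AE → C is preserved.
CG → B is preserved.

CD -> E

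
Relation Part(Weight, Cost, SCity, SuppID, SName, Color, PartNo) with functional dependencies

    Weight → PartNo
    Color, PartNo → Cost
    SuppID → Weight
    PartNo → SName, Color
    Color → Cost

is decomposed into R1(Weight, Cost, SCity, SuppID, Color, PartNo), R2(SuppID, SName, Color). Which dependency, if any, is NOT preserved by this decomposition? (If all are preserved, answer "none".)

Check PartNo → SName, Color: no single fragment contains all of {SName, Color, PartNo}, and the restricted closure of {PartNo} across the fragments never reaches {SName, Color}.
Weight → PartNo is preserved.
Color, PartNo → Cost is preserved.
SuppID → Weight is preserved.
Color → Cost is preserved.

PartNo → SName, Color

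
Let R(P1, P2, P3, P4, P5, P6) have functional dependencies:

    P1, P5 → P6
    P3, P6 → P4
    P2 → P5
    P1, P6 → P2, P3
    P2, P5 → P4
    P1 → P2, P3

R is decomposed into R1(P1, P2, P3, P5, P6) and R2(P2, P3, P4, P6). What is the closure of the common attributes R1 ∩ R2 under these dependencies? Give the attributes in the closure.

P2, P3, P4, P5, P6

R1 ∩ R2 = {P2, P3, P6}.
P3, P6 → P4 applies, adding P4
P2 → P5 applies, adding P5
Closure: {P2, P3, P4, P5, P6}.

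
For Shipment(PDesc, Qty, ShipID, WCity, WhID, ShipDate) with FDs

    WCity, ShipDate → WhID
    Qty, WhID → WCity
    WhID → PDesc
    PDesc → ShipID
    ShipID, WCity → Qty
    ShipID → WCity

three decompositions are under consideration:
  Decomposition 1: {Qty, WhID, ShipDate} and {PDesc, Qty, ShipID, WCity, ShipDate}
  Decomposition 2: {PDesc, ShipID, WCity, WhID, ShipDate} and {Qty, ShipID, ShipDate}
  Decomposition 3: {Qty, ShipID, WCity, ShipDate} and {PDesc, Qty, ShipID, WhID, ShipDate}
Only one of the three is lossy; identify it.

Decomposition 1

Decomposition 1: common = {Qty, ShipDate}, closure = {Qty, ShipDate} → lossy.
Decomposition 2: common = {ShipID, ShipDate}, closure = {PDesc, Qty, ShipID, WCity, WhID, ShipDate} → lossless.
Decomposition 3: common = {Qty, ShipID, ShipDate}, closure = {PDesc, Qty, ShipID, WCity, WhID, ShipDate} → lossless.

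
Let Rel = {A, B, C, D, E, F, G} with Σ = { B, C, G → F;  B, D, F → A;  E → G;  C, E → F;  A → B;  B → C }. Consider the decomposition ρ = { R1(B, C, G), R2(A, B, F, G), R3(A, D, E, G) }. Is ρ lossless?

Yes

Chase test. Columns are A, B, C, D, E, F, G; row i has aⱼ where attribute j ∈ Ri, else bᵢⱼ.
Initial tableau (one row per fragment):
  row 1: b11 a2 a3 b14 b15 b16 a7
  row 2: a1 a2 b23 b24 b25 a6 a7
  row 3: a1 b32 b33 a4 a5 b36 a7
Rows 2 and 3 agree on A; apply A→B and equate their B entries.
Rows 1 and 2 agree on B; apply B→C and equate their C entries.
Rows 1 and 3 agree on B; apply B→C and equate their C entries.
Rows 1 and 2 agree on B, C, G; apply B, C, G→F and equate their F entries.
Rows 1 and 3 agree on B, C, G; apply B, C, G→F and equate their F entries.
Row 3 is now all distinguished symbols — the join is lossless.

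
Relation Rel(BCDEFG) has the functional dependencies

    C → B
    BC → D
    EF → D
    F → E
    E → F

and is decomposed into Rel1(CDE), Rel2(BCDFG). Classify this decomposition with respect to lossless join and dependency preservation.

lossy and not dependency-preserving

Lossless test: (CD)⁺ = {BCD}, which is a superkey of neither fragment — lossy.
Dependency preservation: the restricted closure of {F} across the fragments never reaches {E}, so F → E cannot be enforced without a join — not preserved.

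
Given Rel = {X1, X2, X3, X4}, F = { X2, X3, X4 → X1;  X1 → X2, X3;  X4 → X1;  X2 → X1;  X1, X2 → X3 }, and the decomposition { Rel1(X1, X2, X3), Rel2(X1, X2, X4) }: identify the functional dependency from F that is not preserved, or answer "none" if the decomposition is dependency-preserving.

none

X2, X3, X4 → X1: restricted closure across fragments reaches X1.
X1 → X2, X3 lies within Rel1.
X4 → X1 lies within Rel2.
X2 → X1 lies within Rel1.
X1, X2 → X3 lies within Rel1.
Every dependency is enforceable on the fragments, so the decomposition is dependency-preserving.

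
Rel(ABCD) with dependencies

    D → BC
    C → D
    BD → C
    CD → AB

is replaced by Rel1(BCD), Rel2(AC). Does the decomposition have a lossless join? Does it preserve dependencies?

Lossless test: (C)⁺ = {ABCD}, which contains all of one fragment — lossless.
Dependency preservation: CD → AB is not contained in any single fragment, but the restricted closure of its left-hand side across the fragments still reaches the right-hand side; the remaining FDs each lie inside some fragment. All dependencies are preserved.

lossless and dependency-preserving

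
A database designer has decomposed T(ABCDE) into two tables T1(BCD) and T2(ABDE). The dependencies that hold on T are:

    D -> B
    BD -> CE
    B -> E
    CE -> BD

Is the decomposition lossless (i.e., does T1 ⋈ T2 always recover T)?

Yes

Common attributes: T1 ∩ T2 = {BD}.
Closure of {BD}: BD → CE applies, adding CE. So (BD)⁺ = {BCDE}.
This closure contains every attribute of T1, so T1 ∩ T2 → T1. The join is lossless.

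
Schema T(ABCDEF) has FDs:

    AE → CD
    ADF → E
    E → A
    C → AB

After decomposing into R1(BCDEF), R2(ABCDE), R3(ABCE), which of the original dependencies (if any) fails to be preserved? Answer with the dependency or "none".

Check ADF → E: no single fragment contains all of {ADEF}, and the restricted closure of {ADF} across the fragments never reaches {E}.
AE → CD is preserved.
E → A is preserved.
C → AB is preserved.

ADF → E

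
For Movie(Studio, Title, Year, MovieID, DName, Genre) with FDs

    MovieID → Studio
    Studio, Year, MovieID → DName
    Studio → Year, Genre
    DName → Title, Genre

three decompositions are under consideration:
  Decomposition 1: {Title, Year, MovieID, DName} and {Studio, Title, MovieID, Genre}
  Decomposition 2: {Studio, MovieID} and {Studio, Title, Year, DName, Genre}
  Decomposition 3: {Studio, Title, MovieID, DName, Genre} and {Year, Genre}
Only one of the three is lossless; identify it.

Decomposition 1: common = {Title, MovieID}, closure = {Studio, Title, Year, MovieID, DName, Genre} → lossless.
Decomposition 2: common = {Studio}, closure = {Studio, Year, Genre} → lossy.
Decomposition 3: common = {Genre}, closure = {Genre} → lossy.

Decomposition 1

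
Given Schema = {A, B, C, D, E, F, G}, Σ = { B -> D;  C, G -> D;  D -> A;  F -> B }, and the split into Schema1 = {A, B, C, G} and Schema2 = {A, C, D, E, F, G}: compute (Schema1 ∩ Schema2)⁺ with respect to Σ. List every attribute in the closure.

A, C, D, G

Schema1 ∩ Schema2 = {A, C, G}.
C, G → D applies, adding D
Closure: {A, C, D, G}.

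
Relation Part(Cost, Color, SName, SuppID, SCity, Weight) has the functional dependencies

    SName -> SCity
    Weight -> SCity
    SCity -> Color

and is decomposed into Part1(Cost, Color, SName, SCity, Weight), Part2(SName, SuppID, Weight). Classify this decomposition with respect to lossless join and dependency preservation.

Lossless test: (SName, Weight)⁺ = {Color, SName, SCity, Weight}, which is a superkey of neither fragment — lossy.
Dependency preservation: every FD's attributes lie within a single fragment, so each can be enforced locally — preserved.

lossy but dependency-preserving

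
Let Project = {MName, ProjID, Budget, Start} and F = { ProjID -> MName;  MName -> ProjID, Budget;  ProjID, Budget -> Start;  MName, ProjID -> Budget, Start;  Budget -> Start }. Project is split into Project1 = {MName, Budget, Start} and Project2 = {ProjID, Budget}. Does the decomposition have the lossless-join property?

No

Common attributes: Project1 ∩ Project2 = {Budget}.
Closure of {Budget}: Budget → Start applies, adding Start. So (Budget)⁺ = {Budget, Start}.
The closure contains neither all of Project1 = {MName, Budget, Start} nor all of Project2 = {ProjID, Budget}, so the common attributes are not a superkey of either fragment. The join is lossy.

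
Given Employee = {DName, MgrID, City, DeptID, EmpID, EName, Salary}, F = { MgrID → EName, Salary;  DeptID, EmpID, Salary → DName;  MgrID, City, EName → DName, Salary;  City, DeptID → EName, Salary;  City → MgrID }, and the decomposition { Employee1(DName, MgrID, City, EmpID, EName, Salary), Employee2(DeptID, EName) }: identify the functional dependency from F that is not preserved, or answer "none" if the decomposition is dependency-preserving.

DeptID, EmpID, Salary → DName

Check DeptID, EmpID, Salary → DName: no single fragment contains all of {DName, DeptID, EmpID, Salary}, and the restricted closure of {DeptID, EmpID, Salary} across the fragments never reaches {DName}.
MgrID → EName, Salary is preserved.
MgrID, City, EName → DName, Salary is preserved.
City, DeptID → EName, Salary is preserved.
City → MgrID is preserved.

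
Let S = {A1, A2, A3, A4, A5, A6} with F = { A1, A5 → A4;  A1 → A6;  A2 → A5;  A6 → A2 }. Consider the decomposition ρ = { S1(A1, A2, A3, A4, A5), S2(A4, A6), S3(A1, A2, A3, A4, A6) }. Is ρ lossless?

Yes

Chase test. Columns are A1, A2, A3, A4, A5, A6; row i has aⱼ where attribute j ∈ Si, else bᵢⱼ.
Initial tableau (one row per fragment):
  row 1: a1 a2 a3 a4 a5 b16
  row 2: b21 b22 b23 a4 b25 a6
  row 3: a1 a2 a3 a4 b35 a6
Rows 1 and 3 agree on A1; apply A1→A6 and equate their A6 entries.
Rows 1 and 3 agree on A2; apply A2→A5 and equate their A5 entries.
Rows 1 and 2 agree on A6; apply A6→A2 and equate their A2 entries.
Rows 1 and 2 agree on A2; apply A2→A5 and equate their A5 entries.
Row 1 is now all distinguished symbols — the join is lossless.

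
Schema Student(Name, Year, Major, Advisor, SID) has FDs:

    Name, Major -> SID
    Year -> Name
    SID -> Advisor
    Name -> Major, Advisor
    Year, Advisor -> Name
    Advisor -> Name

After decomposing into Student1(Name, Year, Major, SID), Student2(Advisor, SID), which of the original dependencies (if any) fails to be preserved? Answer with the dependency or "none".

none

Name, Major → SID lies within Student1.
Year → Name lies within Student1.
SID → Advisor lies within Student2.
Name → Major, Advisor: restricted closure across fragments reaches Major, Advisor.
Year, Advisor → Name: restricted closure across fragments reaches Name.
Advisor → Name: restricted closure across fragments reaches Name.
Every dependency is enforceable on the fragments, so the decomposition is dependency-preserving.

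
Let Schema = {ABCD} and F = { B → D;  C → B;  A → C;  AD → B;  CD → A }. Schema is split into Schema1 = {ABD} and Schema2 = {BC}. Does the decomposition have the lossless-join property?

No

Common attributes: Schema1 ∩ Schema2 = {B}.
Closure of {B}: B → D applies, adding D. So (B)⁺ = {BD}.
The closure contains neither all of Schema1 = {ABD} nor all of Schema2 = {BC}, so the common attributes are not a superkey of either fragment. The join is lossy.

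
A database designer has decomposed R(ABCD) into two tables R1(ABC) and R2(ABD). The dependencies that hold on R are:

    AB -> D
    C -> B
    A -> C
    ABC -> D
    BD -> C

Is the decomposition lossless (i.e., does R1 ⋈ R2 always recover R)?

Yes

Common attributes: R1 ∩ R2 = {AB}.
Closure of {AB}: AB → D applies, adding D; A → C applies, adding C. So (AB)⁺ = {ABCD}.
This closure contains every attribute of R1, so R1 ∩ R2 → R1. The join is lossless.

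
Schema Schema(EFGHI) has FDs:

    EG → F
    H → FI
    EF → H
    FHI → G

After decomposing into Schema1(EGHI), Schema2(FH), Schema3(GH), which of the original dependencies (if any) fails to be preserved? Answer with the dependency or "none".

EF → H

Check EF → H: no single fragment contains all of {EFH}, and the restricted closure of {EF} across the fragments never reaches {H}.
EG → F is preserved.
H → FI is preserved.
FHI → G is preserved.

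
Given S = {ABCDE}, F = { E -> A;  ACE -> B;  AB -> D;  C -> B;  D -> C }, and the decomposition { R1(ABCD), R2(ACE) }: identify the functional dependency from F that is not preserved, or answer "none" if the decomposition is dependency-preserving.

E → A lies within R2.
ACE → B: restricted closure across fragments reaches B.
AB → D lies within R1.
C → B lies within R1.
D → C lies within R1.
Every dependency is enforceable on the fragments, so the decomposition is dependency-preserving.

none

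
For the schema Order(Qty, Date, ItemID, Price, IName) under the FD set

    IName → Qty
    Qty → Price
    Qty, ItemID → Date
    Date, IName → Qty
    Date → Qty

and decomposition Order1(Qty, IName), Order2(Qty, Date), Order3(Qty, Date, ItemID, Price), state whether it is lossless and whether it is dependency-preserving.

Lossless test (chase): Rows 1 and 2 agree on Qty; apply Qty→Price and equate their Price entries. Rows 1 and 3 agree on Qty; apply Qty→Price and equate their Price entries. No row becomes fully distinguished — the join is lossy.
Dependency preservation: Date, IName → Qty is not contained in any single fragment, but the restricted closure of its left-hand side across the fragments still reaches the right-hand side; the remaining FDs each lie inside some fragment. All dependencies are preserved.

lossy but dependency-preserving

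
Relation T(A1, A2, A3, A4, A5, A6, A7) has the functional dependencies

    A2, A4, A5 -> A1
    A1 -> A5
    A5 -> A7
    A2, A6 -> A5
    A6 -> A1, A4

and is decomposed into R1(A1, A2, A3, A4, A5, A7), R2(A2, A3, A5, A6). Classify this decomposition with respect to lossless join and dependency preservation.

lossy and not dependency-preserving

Lossless test: (A2, A3, A5)⁺ = {A2, A3, A5, A7}, which is a superkey of neither fragment — lossy.
Dependency preservation: the restricted closure of {A6} across the fragments never reaches {A1, A4}, so A6 → A1, A4 cannot be enforced without a join — not preserved.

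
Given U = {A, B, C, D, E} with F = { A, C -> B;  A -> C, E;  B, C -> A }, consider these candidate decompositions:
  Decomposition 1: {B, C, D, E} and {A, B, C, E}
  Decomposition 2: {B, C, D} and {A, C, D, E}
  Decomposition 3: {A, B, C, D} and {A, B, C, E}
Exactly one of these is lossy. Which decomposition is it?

Decomposition 2

Decomposition 1: common = {B, C, E}, closure = {A, B, C, E} → lossless.
Decomposition 2: common = {C, D}, closure = {C, D} → lossy.
Decomposition 3: common = {A, B, C}, closure = {A, B, C, E} → lossless.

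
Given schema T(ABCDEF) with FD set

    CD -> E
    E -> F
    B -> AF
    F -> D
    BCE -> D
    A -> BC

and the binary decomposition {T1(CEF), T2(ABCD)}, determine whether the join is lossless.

No

Common attributes: T1 ∩ T2 = {C}.
No dependency enlarges {C}, so (C)⁺ = {C}.
The closure contains neither all of T1 = {CEF} nor all of T2 = {ABCD}, so the common attributes are not a superkey of either fragment. The join is lossy.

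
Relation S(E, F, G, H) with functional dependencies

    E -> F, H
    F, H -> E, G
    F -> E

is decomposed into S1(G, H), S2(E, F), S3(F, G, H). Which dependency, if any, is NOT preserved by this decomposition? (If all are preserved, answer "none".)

none

E → F, H: restricted closure across fragments reaches F, H.
F, H → E, G: restricted closure across fragments reaches E, G.
F → E lies within S2.
Every dependency is enforceable on the fragments, so the decomposition is dependency-preserving.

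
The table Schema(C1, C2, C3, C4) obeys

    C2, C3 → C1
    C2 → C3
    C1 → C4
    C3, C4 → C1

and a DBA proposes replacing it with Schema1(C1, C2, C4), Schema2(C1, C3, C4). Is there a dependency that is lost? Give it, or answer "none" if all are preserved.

Check C2 → C3: no single fragment contains all of {C2, C3}, and the restricted closure of {C2} across the fragments never reaches {C3}.
C2, C3 → C1 is preserved.
C1 → C4 is preserved.
C3, C4 → C1 is preserved.

C2 → C3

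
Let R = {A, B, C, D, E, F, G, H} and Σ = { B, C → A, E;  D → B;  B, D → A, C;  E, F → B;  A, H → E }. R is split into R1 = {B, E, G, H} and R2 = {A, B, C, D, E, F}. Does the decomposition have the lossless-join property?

Common attributes: R1 ∩ R2 = {B, E}.
No dependency enlarges {B, E}, so (B, E)⁺ = {B, E}.
The closure contains neither all of R1 = {B, E, G, H} nor all of R2 = {A, B, C, D, E, F}, so the common attributes are not a superkey of either fragment. The join is lossy.

No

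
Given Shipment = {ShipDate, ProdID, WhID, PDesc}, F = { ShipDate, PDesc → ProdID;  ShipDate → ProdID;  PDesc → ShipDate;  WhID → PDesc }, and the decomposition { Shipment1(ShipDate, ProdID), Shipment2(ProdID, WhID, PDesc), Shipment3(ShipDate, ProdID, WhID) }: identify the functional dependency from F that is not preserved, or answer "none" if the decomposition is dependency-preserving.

Check PDesc → ShipDate: no single fragment contains all of {ShipDate, PDesc}, and the restricted closure of {PDesc} across the fragments never reaches {ShipDate}.
ShipDate, PDesc → ProdID is preserved.
ShipDate → ProdID is preserved.
WhID → PDesc is preserved.

PDesc → ShipDate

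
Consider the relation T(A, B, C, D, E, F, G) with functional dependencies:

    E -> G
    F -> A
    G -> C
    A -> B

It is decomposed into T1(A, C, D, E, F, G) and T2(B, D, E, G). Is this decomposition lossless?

No

Common attributes: T1 ∩ T2 = {D, E, G}.
Closure of {D, E, G}: G → C applies, adding C. So (D, E, G)⁺ = {C, D, E, G}.
The closure contains neither all of T1 = {A, C, D, E, F, G} nor all of T2 = {B, D, E, G}, so the common attributes are not a superkey of either fragment. The join is lossy.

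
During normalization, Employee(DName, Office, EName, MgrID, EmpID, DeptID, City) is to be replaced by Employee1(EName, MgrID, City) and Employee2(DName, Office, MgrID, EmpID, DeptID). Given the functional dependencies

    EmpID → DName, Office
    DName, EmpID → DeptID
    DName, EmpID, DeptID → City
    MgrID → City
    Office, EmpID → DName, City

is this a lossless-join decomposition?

Common attributes: Employee1 ∩ Employee2 = {MgrID}.
Closure of {MgrID}: MgrID → City applies, adding City. So (MgrID)⁺ = {MgrID, City}.
The closure contains neither all of Employee1 = {EName, MgrID, City} nor all of Employee2 = {DName, Office, MgrID, EmpID, DeptID}, so the common attributes are not a superkey of either fragment. The join is lossy.

No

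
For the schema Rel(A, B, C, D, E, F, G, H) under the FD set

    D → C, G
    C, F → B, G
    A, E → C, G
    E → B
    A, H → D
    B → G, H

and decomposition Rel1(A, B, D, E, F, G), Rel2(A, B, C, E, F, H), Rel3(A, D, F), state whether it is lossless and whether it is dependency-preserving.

lossless but not dependency-preserving

Lossless test (chase): Rows 1 and 3 agree on D; apply D→C, G and equate their C, G entries. Rows 1 and 3 agree on C, F; apply C, F→B, G and equate their B, G entries. Rows 1 and 2 agree on A, E; apply A, E→C, G and equate their C, G entries. Rows 1 and 2 agree on B; apply B→G, H and equate their G, H entries. Rows 1 and 3 agree on B; apply B→G, H and equate their G, H entries. Rows 1 and 2 agree on A, H; apply A, H→D and equate their D entries. Row 1 is now all distinguished symbols — the join is lossless.
Dependency preservation: the restricted closure of {D} across the fragments never reaches {C, G}, so D → C, G cannot be enforced without a join — not preserved.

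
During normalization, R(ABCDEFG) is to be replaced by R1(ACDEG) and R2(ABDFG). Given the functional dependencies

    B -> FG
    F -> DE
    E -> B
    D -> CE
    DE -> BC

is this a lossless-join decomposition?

Yes

Common attributes: R1 ∩ R2 = {ADG}.
Closure of {ADG}: D → CE applies, adding CE; DE → BC applies, adding B; B → FG applies, adding F. So (ADG)⁺ = {ABCDEFG}.
This closure contains every attribute of R1, so R1 ∩ R2 → R1. The join is lossless.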